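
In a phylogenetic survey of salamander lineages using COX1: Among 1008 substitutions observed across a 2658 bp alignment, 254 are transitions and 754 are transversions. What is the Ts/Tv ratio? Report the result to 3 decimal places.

0.337

R = 254/754 = 0.336870… ≈ 0.337 (to 3 d.p.).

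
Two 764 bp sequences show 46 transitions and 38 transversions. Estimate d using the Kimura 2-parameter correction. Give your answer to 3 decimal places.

P = 46/764 ≈ 0.060209 and Q = 38/764 ≈ 0.049738.
Under the Kimura two-parameter model, d = −½ ln(1 − 2P − Q) − ¼ ln(1 − 2Q).
1 − 2P − Q = 0.829844, giving −½ ln(0.829844) = 0.093259.
1 − 2Q = 0.900524, giving −¼ ln(0.900524) = 0.026195.
d = 0.093259 + 0.026195 = 0.119454.

0.119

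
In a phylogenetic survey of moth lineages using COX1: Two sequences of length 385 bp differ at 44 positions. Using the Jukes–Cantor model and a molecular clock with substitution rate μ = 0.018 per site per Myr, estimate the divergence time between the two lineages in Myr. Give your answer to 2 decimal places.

p = 44/385 ≈ 0.114286.
d = −(3/4) ln(1 − 4p/3) = −0.75 ln(1 − 0.152381) = −0.75 ln(0.847619)
  = −0.75 × (-0.165324) = 0.123993 substitutions/site.
Under a molecular clock d = 2μt, so t = d/(2μ) = 0.123993 / (2 × 0.018) = 3.44 Myr.

3.44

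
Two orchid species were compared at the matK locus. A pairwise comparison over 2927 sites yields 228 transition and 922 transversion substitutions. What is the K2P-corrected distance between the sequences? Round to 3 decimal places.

0.567

P = 228/2927 ≈ 0.077895 and Q = 922/2927 ≈ 0.314998.
Under the Kimura two-parameter model, d = −½ ln(1 − 2P − Q) − ¼ ln(1 − 2Q).
1 − 2P − Q = 0.529212, giving −½ ln(0.529212) = 0.318183.
1 − 2Q = 0.370004, giving −¼ ln(0.370004) = 0.248560.
d = 0.318183 + 0.248560 = 0.566743.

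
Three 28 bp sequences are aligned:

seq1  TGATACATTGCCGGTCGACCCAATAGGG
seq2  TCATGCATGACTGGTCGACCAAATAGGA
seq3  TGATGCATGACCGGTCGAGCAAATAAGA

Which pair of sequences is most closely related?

seq1–seq2: 7/28 differ, p = 0.250, d = 0.304.
seq1–seq3: 7/28 differ, p = 0.250, d = 0.304.
seq2–seq3: 4/28 differ, p = 0.143, d = 0.158.
The smallest distance is between seq2 and seq3.

seq2 and seq3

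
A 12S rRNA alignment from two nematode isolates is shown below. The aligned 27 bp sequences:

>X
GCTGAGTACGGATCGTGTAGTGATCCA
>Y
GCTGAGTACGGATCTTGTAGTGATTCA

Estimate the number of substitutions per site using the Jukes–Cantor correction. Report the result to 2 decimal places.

The sequences differ at 2 of 27 sites (15, 25), so p = 2/27 ≈ 0.074074.
d = −(3/4) ln(1 − 4p/3) = −0.75 ln(1 − 0.098765) = −0.75 ln(0.901235)
  = −0.75 × (-0.103989) = 0.077992 substitutions/site.

0.08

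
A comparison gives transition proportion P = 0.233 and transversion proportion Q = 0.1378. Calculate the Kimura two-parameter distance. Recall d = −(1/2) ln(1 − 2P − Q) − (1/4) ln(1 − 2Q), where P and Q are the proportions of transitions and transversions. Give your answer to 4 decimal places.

Under the Kimura two-parameter model, d = −½ ln(1 − 2P − Q) − ¼ ln(1 − 2Q).
1 − 2P − Q = 0.3962, giving −½ ln(0.3962) = 0.462918.
1 − 2Q = 0.7244, giving −¼ ln(0.7244) = 0.080603.
d = 0.462918 + 0.080603 = 0.543521.

0.5435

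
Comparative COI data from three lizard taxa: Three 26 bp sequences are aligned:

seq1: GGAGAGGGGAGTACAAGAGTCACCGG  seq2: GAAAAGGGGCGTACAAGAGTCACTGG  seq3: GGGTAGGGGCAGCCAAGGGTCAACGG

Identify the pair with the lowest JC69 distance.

seq1 and seq2

seq1–seq2: 4/26 differ, p = 0.154, d = 0.172.
seq1–seq3: 8/26 differ, p = 0.308, d = 0.396.
seq2–seq3: 9/26 differ, p = 0.346, d = 0.464.
The smallest distance is between seq1 and seq2.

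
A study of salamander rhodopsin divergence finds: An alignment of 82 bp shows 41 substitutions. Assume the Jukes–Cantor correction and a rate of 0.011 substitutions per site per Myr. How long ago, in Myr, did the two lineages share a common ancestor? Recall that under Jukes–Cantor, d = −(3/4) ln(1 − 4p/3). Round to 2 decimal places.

p = 41/82 = 0.5.
d = −(3/4) ln(1 − 4p/3) = −0.75 ln(1 − 0.666667) = −0.75 ln(0.333333)
  = −0.75 × (-1.098613) = 0.823960 substitutions/site.
Under a molecular clock d = 2μt, so t = d/(2μ) = 0.823960 / (2 × 0.011) = 37.45 Myr.

37.45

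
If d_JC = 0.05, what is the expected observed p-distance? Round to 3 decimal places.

0.048

p = (3/4)(1 − e^(−4d/3)) = 0.75 × (1 − e^(-0.066667)) = 0.75 × (1 − 0.935507) = 0.048370.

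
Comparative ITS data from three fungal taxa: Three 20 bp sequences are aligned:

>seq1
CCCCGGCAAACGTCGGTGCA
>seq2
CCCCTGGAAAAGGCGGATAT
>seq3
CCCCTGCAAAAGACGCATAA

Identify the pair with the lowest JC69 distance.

seq2 and seq3

seq1–seq2: 8/20 differ, p = 0.400, d = 0.572.
seq1–seq3: 7/20 differ, p = 0.350, d = 0.471.
seq2–seq3: 4/20 differ, p = 0.200, d = 0.233.
The smallest distance is between seq2 and seq3.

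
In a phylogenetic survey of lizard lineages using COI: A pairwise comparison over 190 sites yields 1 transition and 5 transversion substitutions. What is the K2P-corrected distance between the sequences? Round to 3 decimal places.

P = 1/190 ≈ 0.005263 and Q = 5/190 ≈ 0.026316.
Under the Kimura two-parameter model, d = −½ ln(1 − 2P − Q) − ¼ ln(1 − 2Q).
1 − 2P − Q = 0.963158, giving −½ ln(0.963158) = 0.018769.
1 − 2Q = 0.947368, giving −¼ ln(0.947368) = 0.013517.
d = 0.018769 + 0.013517 = 0.032286.

0.032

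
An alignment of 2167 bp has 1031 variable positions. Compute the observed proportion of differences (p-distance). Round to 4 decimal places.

0.4758

p = 1031/2167 = 0.475772… ≈ 0.4758 (to 4 d.p.).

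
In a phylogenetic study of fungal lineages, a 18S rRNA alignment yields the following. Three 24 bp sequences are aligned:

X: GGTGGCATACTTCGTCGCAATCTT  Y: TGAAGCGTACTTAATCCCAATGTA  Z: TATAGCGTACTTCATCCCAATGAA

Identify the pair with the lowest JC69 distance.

X–Y: 9/24 differ, p = 0.375, d = 0.520.
X–Z: 9/24 differ, p = 0.375, d = 0.520.
Y–Z: 4/24 differ, p = 0.167, d = 0.188.
The smallest distance is between Y and Z.

Y and Z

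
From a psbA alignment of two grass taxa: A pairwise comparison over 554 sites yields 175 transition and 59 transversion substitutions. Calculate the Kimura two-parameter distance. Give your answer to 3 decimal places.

P = 175/554 ≈ 0.315884 and Q = 59/554 ≈ 0.106498.
Under the Kimura two-parameter model, d = −½ ln(1 − 2P − Q) − ¼ ln(1 − 2Q).
1 − 2P − Q = 0.261734, giving −½ ln(0.261734) = 0.670213.
1 − 2Q = 0.787004, giving −¼ ln(0.787004) = 0.059880.
d = 0.670213 + 0.059880 = 0.730093.

0.730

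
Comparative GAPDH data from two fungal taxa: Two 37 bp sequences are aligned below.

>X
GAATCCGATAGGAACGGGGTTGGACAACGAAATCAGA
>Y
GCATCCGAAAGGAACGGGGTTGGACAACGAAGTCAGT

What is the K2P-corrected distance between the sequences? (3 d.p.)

0.117

Of 37 sites, 1 differences are transitions and 3 are transversions, so P = 1/37 ≈ 0.027027 and Q = 3/37 ≈ 0.081081.
Under the Kimura two-parameter model, d = −½ ln(1 − 2P − Q) − ¼ ln(1 − 2Q).
1 − 2P − Q = 0.864865, giving −½ ln(0.864865) = 0.072591.
1 − 2Q = 0.837838, giving −¼ ln(0.837838) = 0.044233.
d = 0.072591 + 0.044233 = 0.116824.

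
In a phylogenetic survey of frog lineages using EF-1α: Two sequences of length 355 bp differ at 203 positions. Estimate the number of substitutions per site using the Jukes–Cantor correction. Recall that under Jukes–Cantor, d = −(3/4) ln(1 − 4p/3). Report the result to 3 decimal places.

1.078

p = 203/355 ≈ 0.571831.
d = −(3/4) ln(1 − 4p/3) = −0.75 ln(1 − 0.762441) = −0.75 ln(0.237559)
  = −0.75 × (-1.437339) = 1.078004 substitutions/site.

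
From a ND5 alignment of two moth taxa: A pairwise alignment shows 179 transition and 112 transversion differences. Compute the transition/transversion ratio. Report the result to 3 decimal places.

1.598

R = 179/112 = 1.598214… ≈ 1.598 (to 3 d.p.).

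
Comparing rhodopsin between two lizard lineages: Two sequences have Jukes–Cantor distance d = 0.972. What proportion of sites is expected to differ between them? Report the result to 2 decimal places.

0.54

p = (3/4)(1 − e^(−4d/3)) = 0.75 × (1 − e^(-1.296)) = 0.75 × (1 − 0.273624) = 0.544782.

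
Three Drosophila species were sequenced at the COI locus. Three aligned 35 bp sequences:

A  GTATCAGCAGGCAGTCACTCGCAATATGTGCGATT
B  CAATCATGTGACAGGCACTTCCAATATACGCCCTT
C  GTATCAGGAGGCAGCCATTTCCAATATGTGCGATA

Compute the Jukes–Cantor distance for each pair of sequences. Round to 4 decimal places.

A–B: 13/35 sites differ → p ≈ 0.371429, d = −0.75 ln(1 − 0.495239) = 0.512753 ≈ 0.5128.
A–C: 6/35 sites differ → p ≈ 0.171429, d = −0.75 ln(1 − 0.228572) = 0.194634 ≈ 0.1946.
B–C: 12/35 sites differ → p ≈ 0.342857, d = −0.75 ln(1 − 0.457143) = 0.458182 ≈ 0.4582.

d(A,B) = 0.5128, d(A,C) = 0.1946, d(B,C) = 0.4582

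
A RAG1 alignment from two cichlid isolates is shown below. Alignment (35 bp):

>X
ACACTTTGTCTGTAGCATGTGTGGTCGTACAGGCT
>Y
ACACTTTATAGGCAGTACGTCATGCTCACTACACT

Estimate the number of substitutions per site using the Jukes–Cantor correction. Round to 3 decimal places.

0.782

The sequences differ at 17 of 35 sites, so p = 17/35 ≈ 0.485714.
d = −(3/4) ln(1 − 4p/3) = −0.75 ln(1 − 0.647619) = −0.75 ln(0.352381)
  = −0.75 × (-1.043042) = 0.782282 substitutions/site.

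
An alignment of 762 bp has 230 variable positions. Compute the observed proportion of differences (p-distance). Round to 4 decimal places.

0.3018

p = 230/762 = 0.301837… ≈ 0.3018 (to 4 d.p.).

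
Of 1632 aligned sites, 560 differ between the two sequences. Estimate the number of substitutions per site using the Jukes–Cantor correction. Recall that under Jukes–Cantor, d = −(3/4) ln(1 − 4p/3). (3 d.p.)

0.459

p = 560/1632 ≈ 0.343137.
d = −(3/4) ln(1 − 4p/3) = −0.75 ln(1 − 0.457516) = −0.75 ln(0.542484)
  = −0.75 × (-0.611597) = 0.458698 substitutions/site.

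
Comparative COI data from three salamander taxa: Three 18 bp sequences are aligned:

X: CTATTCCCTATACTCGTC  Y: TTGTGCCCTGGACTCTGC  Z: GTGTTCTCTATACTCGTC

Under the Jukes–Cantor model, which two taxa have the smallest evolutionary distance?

X and Z

X–Y: 7/18 differ, p = 0.389, d = 0.548.
X–Z: 3/18 differ, p = 0.167, d = 0.188.
Y–Z: 7/18 differ, p = 0.389, d = 0.548.
The smallest distance is between X and Z.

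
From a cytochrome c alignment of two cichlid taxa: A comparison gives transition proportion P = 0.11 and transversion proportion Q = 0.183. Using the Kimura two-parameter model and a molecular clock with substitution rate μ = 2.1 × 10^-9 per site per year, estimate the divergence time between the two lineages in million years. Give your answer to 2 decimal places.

88.53

Under the Kimura two-parameter model, d = −½ ln(1 − 2P − Q) − ¼ ln(1 − 2Q).
1 − 2P − Q = 0.597, giving −½ ln(0.597) = 0.257919.
1 − 2Q = 0.634, giving −¼ ln(0.634) = 0.113927.
d = 0.257919 + 0.113927 = 0.371846.
Under a molecular clock d = 2μt, so t = d/(2μ) = 0.371846 / (2 × 2.1 × 10^-9) = 88.53 million years.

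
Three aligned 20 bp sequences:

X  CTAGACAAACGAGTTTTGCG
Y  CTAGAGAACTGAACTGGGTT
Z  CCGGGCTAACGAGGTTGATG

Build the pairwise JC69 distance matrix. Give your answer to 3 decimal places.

X–Y: 9/20 sites differ → p = 0.45, d = −0.75 ln(1 − 0.6) = 0.687218 ≈ 0.687.
X–Z: 8/20 sites differ → p = 0.4, d = −0.75 ln(1 − 0.533333) = 0.571605 ≈ 0.572.
Y–Z: 12/20 sites differ → p = 0.6, d = −0.75 ln(1 − 0.8) = 1.207078 ≈ 1.207.

d(X,Y) = 0.687, d(X,Z) = 0.572, d(Y,Z) = 1.207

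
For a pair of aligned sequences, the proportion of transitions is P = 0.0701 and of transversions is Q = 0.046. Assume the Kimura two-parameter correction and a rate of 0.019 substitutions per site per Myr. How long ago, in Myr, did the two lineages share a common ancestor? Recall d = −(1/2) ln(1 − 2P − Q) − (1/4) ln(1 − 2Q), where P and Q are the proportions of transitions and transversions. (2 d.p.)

3.35

Under the Kimura two-parameter model, d = −½ ln(1 − 2P − Q) − ¼ ln(1 − 2Q).
1 − 2P − Q = 0.8138, giving −½ ln(0.8138) = 0.103020.
1 − 2Q = 0.908, giving −¼ ln(0.908) = 0.024128.
d = 0.103020 + 0.024128 = 0.127148.
Under a molecular clock d = 2μt, so t = d/(2μ) = 0.127148 / (2 × 0.019) = 3.35 Myr.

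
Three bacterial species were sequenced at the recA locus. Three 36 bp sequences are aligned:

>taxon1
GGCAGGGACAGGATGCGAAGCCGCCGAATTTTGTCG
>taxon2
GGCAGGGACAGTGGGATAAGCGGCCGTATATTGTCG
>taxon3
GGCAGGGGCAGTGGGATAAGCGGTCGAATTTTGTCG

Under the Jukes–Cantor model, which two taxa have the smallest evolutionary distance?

taxon2 and taxon3

taxon1–taxon2: 8/36 differ, p = 0.222, d = 0.264.
taxon1–taxon3: 8/36 differ, p = 0.222, d = 0.264.
taxon2–taxon3: 4/36 differ, p = 0.111, d = 0.120.
The smallest distance is between taxon2 and taxon3.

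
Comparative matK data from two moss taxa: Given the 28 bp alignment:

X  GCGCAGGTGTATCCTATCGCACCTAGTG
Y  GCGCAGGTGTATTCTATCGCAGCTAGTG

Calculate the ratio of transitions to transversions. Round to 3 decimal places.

Transitions are A↔G and C↔T; transversions are all other mismatches.
Transitions: 1. Transversions: 1.
R = 1/1 = 1.000.

1.000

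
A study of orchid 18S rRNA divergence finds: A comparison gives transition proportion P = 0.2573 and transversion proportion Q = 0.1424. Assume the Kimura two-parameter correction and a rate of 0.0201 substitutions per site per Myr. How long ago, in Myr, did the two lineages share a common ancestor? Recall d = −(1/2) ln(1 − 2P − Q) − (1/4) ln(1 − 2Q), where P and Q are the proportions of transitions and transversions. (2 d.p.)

Under the Kimura two-parameter model, d = −½ ln(1 − 2P − Q) − ¼ ln(1 − 2Q).
1 − 2P − Q = 0.343, giving −½ ln(0.343) = 0.535012.
1 − 2Q = 0.7152, giving −¼ ln(0.7152) = 0.083798.
d = 0.535012 + 0.083798 = 0.618810.
Under a molecular clock d = 2μt, so t = d/(2μ) = 0.618810 / (2 × 0.0201) = 15.39 Myr.

15.39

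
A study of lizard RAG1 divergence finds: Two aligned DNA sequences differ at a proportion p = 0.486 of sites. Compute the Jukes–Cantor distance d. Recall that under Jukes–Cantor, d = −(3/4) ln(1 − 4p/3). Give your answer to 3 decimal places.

d = −(3/4) ln(1 − 4p/3) = −0.75 ln(1 − 0.648) = −0.75 ln(0.352)
  = −0.75 × (-1.044124) = 0.783093 substitutions/site.

0.783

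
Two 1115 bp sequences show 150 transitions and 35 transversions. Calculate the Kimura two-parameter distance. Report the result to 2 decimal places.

0.19

P = 150/1115 ≈ 0.134529 and Q = 35/1115 ≈ 0.03139.
Under the Kimura two-parameter model, d = −½ ln(1 − 2P − Q) − ¼ ln(1 − 2Q).
1 − 2P − Q = 0.699552, giving −½ ln(0.699552) = 0.178658.
1 − 2Q = 0.93722, giving −¼ ln(0.93722) = 0.016209.
d = 0.178658 + 0.016209 = 0.194867.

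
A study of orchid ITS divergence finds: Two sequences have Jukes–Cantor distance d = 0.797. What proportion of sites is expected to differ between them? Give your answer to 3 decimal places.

0.491

p = (3/4)(1 − e^(−4d/3)) = 0.75 × (1 − e^(-1.062667)) = 0.75 × (1 − 0.345533) = 0.490850.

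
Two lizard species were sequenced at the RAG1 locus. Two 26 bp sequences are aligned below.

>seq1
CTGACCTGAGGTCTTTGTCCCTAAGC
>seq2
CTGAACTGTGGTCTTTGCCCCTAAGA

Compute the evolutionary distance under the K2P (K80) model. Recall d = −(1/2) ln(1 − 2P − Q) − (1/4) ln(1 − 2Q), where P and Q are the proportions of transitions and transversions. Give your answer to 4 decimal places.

0.1724

Of 26 sites, 1 differences are transitions and 3 are transversions, so P = 1/26 ≈ 0.038462 and Q = 3/26 ≈ 0.115385.
Under the Kimura two-parameter model, d = −½ ln(1 − 2P − Q) − ¼ ln(1 − 2Q).
1 − 2P − Q = 0.807691, giving −½ ln(0.807691) = 0.106788.
1 − 2Q = 0.76923, giving −¼ ln(0.76923) = 0.065591.
d = 0.106788 + 0.065591 = 0.172379.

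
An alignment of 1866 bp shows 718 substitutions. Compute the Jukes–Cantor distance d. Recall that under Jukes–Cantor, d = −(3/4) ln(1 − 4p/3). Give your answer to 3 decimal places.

p = 718/1866 ≈ 0.38478.
d = −(3/4) ln(1 − 4p/3) = −0.75 ln(1 − 0.51304) = −0.75 ln(0.48696)
  = −0.75 × (-0.719573) = 0.539680 substitutions/site.

0.540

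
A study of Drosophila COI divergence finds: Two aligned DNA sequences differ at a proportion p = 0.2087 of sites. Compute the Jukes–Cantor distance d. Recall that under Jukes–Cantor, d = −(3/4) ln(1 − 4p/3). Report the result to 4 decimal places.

d = −(3/4) ln(1 − 4p/3) = −0.75 ln(1 − 0.278267) = −0.75 ln(0.721733)
  = −0.75 × (-0.326100) = 0.244575 substitutions/site.

0.2446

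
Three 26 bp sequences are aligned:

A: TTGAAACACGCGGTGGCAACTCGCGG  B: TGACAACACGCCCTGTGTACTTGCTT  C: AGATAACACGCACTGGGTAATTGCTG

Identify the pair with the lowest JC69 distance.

B and C

A–B: 11/26 differ, p = 0.423, d = 0.623.
A–C: 11/26 differ, p = 0.423, d = 0.623.
B–C: 6/26 differ, p = 0.231, d = 0.276.
The smallest distance is between B and C.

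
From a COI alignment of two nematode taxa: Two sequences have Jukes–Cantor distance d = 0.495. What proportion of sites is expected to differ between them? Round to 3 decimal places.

p = (3/4)(1 − e^(−4d/3)) = 0.75 × (1 − e^(-0.66)) = 0.75 × (1 − 0.516851) = 0.362362.

0.362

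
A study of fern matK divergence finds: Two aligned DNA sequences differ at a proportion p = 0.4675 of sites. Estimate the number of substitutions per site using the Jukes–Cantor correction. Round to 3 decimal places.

d = −(3/4) ln(1 − 4p/3) = −0.75 ln(1 − 0.623333) = −0.75 ln(0.376667)
  = −0.75 × (-0.976394) = 0.732296 substitutions/site.

0.732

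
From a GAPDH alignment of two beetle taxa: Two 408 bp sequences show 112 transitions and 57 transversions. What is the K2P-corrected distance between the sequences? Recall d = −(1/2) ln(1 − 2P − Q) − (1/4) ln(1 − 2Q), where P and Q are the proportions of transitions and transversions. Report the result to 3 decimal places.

0.665

P = 112/408 ≈ 0.27451 and Q = 57/408 ≈ 0.139706.
Under the Kimura two-parameter model, d = −½ ln(1 − 2P − Q) − ¼ ln(1 − 2Q).
1 − 2P − Q = 0.311274, giving −½ ln(0.311274) = 0.583541.
1 − 2Q = 0.720588, giving −¼ ln(0.720588) = 0.081922.
d = 0.583541 + 0.081922 = 0.665463.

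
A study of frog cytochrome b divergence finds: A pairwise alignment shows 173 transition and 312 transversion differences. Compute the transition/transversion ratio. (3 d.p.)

0.554

R = 173/312 = 0.554487… ≈ 0.554 (to 3 d.p.).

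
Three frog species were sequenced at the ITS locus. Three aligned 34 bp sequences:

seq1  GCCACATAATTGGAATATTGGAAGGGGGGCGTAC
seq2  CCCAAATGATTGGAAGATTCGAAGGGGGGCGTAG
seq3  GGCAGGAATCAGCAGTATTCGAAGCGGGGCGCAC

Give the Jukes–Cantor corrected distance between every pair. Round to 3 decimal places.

d(seq1,seq2) = 0.201, d(seq1,seq3) = 0.477, d(seq2,seq3) = 0.665

seq1–seq2: 6/34 sites differ → p ≈ 0.176471, d = −0.75 ln(1 − 0.235295) = 0.201199 ≈ 0.201.
seq1–seq3: 12/34 sites differ → p ≈ 0.352941, d = −0.75 ln(1 − 0.470588) = 0.476991 ≈ 0.477.
seq2–seq3: 15/34 sites differ → p ≈ 0.441176, d = −0.75 ln(1 − 0.588235) = 0.665477 ≈ 0.665.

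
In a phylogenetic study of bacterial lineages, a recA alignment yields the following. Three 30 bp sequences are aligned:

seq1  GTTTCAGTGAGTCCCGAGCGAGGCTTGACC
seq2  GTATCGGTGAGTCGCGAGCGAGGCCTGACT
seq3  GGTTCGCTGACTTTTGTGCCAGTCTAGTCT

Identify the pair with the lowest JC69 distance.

seq1–seq2: 5/30 differ, p = 0.167, d = 0.188.
seq1–seq3: 13/30 differ, p = 0.433, d = 0.647.
seq2–seq3: 13/30 differ, p = 0.433, d = 0.647.
The smallest distance is between seq1 and seq2.

seq1 and seq2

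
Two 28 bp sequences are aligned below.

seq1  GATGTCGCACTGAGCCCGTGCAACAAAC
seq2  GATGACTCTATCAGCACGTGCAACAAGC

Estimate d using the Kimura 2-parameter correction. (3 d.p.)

Of 28 sites, 1 differences are transitions and 6 are transversions, so P = 1/28 ≈ 0.035714 and Q = 6/28 ≈ 0.214286.
Under the Kimura two-parameter model, d = −½ ln(1 − 2P − Q) − ¼ ln(1 − 2Q).
1 − 2P − Q = 0.714286, giving −½ ln(0.714286) = 0.168236.
1 − 2Q = 0.571428, giving −¼ ln(0.571428) = 0.139904.
d = 0.168236 + 0.139904 = 0.308140.

0.308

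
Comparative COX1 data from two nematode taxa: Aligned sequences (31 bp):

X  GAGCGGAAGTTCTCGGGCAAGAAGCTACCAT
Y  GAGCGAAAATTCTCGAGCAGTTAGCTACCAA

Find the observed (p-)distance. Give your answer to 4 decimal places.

The sequences differ at 7 of 31 positions (sites 6, 9, 16, 20, 21, 22, 31).
p = 7/31 = 0.225806… ≈ 0.2258 (to 4 d.p.).

0.2258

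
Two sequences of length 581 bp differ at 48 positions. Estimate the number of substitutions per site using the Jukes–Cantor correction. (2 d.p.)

0.09

p = 48/581 ≈ 0.082616.
d = −(3/4) ln(1 − 4p/3) = −0.75 ln(1 − 0.110155) = −0.75 ln(0.889845)
  = −0.75 × (-0.116708) = 0.087531 substitutions/site.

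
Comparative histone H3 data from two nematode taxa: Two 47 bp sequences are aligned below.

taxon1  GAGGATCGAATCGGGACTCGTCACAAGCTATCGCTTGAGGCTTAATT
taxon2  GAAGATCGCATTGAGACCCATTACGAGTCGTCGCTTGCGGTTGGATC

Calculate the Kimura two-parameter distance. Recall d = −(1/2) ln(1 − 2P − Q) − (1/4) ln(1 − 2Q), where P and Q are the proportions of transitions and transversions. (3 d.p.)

0.514

Of 47 sites, 13 differences are transitions and 3 are transversions, so P = 13/47 ≈ 0.276596 and Q = 3/47 ≈ 0.06383.
Under the Kimura two-parameter model, d = −½ ln(1 − 2P − Q) − ¼ ln(1 − 2Q).
1 − 2P − Q = 0.382978, giving −½ ln(0.382978) = 0.479889.
1 − 2Q = 0.87234, giving −¼ ln(0.87234) = 0.034144.
d = 0.479889 + 0.034144 = 0.514033.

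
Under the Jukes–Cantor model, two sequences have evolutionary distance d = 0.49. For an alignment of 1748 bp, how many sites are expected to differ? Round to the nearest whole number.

629

Invert JC69: p = (3/4)(1 − e^(−4d/3)) = 0.75 × (1 − e^(-0.653333)) = 0.75 × (1 − 0.520309) = 0.359768.
Expected differing sites = pL ≈ 0.359768 × 1748 = 628.874464 ≈ 629.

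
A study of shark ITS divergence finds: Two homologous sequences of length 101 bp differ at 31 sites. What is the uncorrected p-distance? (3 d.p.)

p = 31/101 = 0.306930… ≈ 0.307 (to 3 d.p.).

0.307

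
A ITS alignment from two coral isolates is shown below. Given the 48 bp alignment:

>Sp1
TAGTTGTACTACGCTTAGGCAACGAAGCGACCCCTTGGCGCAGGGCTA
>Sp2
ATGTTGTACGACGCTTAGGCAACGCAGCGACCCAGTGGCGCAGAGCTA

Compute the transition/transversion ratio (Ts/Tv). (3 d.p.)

Transitions are A↔G and C↔T; transversions are all other mismatches.
Transitions: 1. Transversions: 6.
R = 1/6 = 0.166666… ≈ 0.167 (to 3 d.p.).

0.167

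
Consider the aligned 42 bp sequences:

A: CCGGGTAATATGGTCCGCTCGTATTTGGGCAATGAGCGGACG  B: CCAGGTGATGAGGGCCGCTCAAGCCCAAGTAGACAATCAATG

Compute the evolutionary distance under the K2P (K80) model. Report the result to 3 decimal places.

1.260

Of 42 sites, 16 differences are transitions and 6 are transversions, so P = 16/42 ≈ 0.380952 and Q = 6/42 ≈ 0.142857.
Under the Kimura two-parameter model, d = −½ ln(1 − 2P − Q) − ¼ ln(1 − 2Q).
1 − 2P − Q = 0.095239, giving −½ ln(0.095239) = 1.175683.
1 − 2Q = 0.714286, giving −¼ ln(0.714286) = 0.084118.
d = 1.175683 + 0.084118 = 1.259801.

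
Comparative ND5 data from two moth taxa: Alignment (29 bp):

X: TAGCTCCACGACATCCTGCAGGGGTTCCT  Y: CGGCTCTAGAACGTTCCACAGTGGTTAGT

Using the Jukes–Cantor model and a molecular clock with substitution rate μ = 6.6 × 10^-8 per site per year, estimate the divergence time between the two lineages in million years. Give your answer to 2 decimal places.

The sequences differ at 12 of 29 sites, so p = 12/29 ≈ 0.413793.
d = −(3/4) ln(1 − 4p/3) = −0.75 ln(1 − 0.551724) = −0.75 ln(0.448276)
  = −0.75 × (-0.802346) = 0.601760 substitutions/site.
Under a molecular clock d = 2μt, so t = d/(2μ) = 0.601760 / (2 × 6.6 × 10^-8) = 4.56 million years.

4.56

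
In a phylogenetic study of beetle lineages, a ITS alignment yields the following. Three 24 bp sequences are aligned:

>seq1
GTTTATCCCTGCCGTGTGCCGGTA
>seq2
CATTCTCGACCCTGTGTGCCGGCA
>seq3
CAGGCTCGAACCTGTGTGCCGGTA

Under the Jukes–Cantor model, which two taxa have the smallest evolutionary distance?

seq1–seq2: 9/24 differ, p = 0.375, d = 0.520.
seq1–seq3: 10/24 differ, p = 0.417, d = 0.608.
seq2–seq3: 4/24 differ, p = 0.167, d = 0.188.
The smallest distance is between seq2 and seq3.

seq2 and seq3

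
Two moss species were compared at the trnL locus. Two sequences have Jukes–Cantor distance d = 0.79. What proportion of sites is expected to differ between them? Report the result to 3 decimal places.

0.488

p = (3/4)(1 − e^(−4d/3)) = 0.75 × (1 − e^(-1.053333)) = 0.75 × (1 − 0.348773) = 0.488420.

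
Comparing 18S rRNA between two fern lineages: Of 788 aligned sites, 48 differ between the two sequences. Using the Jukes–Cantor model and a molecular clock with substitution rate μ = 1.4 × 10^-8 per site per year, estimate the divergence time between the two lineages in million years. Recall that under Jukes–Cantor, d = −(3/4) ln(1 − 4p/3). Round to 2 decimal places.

2.27

p = 48/788 ≈ 0.060914.
d = −(3/4) ln(1 − 4p/3) = −0.75 ln(1 − 0.081219) = −0.75 ln(0.918781)
  = −0.75 × (-0.084707) = 0.063530 substitutions/site.
Under a molecular clock d = 2μt, so t = d/(2μ) = 0.063530 / (2 × 1.4 × 10^-8) = 2.27 million years.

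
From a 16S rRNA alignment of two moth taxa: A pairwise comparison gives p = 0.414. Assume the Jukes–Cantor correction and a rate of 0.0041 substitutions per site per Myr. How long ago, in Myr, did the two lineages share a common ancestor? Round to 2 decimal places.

d = −(3/4) ln(1 − 4p/3) = −0.75 ln(1 − 0.552) = −0.75 ln(0.448)
  = −0.75 × (-0.802962) = 0.602222 substitutions/site.
Under a molecular clock d = 2μt, so t = d/(2μ) = 0.602222 / (2 × 0.0041) = 73.44 Myr.

73.44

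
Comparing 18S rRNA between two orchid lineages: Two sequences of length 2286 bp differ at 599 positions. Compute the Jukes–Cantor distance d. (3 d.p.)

0.322

p = 599/2286 ≈ 0.26203.
d = −(3/4) ln(1 − 4p/3) = −0.75 ln(1 − 0.349373) = −0.75 ln(0.650627)
  = −0.75 × (-0.429819) = 0.322364 substitutions/site.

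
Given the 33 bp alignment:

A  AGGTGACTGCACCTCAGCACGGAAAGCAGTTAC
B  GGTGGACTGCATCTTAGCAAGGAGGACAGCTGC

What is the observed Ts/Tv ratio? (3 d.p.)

2.667

Transitions are A↔G and C↔T; transversions are all other mismatches.
Transitions: 8. Transversions: 3.
R = 8/3 = 2.666666… ≈ 2.667 (to 3 d.p.).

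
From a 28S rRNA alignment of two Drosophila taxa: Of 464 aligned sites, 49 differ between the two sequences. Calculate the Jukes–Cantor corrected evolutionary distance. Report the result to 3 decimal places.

0.114

p = 49/464 ≈ 0.105603.
d = −(3/4) ln(1 − 4p/3) = −0.75 ln(1 − 0.140804) = −0.75 ln(0.859196)
  = −0.75 × (-0.151758) = 0.113819 substitutions/site.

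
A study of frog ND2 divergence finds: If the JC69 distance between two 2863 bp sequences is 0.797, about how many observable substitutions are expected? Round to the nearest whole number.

1405

Invert JC69: p = (3/4)(1 − e^(−4d/3)) = 0.75 × (1 − e^(-1.062667)) = 0.75 × (1 − 0.345533) = 0.490850.
Expected differing sites = pL ≈ 0.490850 × 2863 = 1405.30355 ≈ 1405.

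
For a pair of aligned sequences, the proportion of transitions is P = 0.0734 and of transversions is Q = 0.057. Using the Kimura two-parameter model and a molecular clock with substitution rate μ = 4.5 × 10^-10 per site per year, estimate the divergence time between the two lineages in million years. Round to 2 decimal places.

160.24

Under the Kimura two-parameter model, d = −½ ln(1 − 2P − Q) − ¼ ln(1 − 2Q).
1 − 2P − Q = 0.7962, giving −½ ln(0.7962) = 0.113952.
1 − 2Q = 0.886, giving −¼ ln(0.886) = 0.030260.
d = 0.113952 + 0.030260 = 0.144212.
Under a molecular clock d = 2μt, so t = d/(2μ) = 0.144212 / (2 × 4.5 × 10^-10) = 160.24 million years.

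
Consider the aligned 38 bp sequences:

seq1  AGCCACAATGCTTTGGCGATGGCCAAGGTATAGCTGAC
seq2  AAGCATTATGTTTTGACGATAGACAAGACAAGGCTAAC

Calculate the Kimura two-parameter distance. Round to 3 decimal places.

0.492

Of 38 sites, 9 differences are transitions and 4 are transversions, so P = 9/38 ≈ 0.236842 and Q = 4/38 ≈ 0.105263.
Under the Kimura two-parameter model, d = −½ ln(1 − 2P − Q) − ¼ ln(1 − 2Q).
1 − 2P − Q = 0.421053, giving −½ ln(0.421053) = 0.432498.
1 − 2Q = 0.789474, giving −¼ ln(0.789474) = 0.059097.
d = 0.432498 + 0.059097 = 0.491595.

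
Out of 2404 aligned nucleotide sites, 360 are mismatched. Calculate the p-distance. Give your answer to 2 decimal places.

0.15

p = 360/2404 = 0.149750… ≈ 0.15 (to 2 d.p.).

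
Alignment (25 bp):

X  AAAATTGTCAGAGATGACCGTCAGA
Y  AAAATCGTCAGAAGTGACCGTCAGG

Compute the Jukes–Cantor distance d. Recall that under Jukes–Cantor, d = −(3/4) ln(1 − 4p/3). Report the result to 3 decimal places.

0.180

The sequences differ at 4 of 25 sites (6, 13, 14, 25), so p = 4/25 = 0.16.
d = −(3/4) ln(1 − 4p/3) = −0.75 ln(1 − 0.213333) = −0.75 ln(0.786667)
  = −0.75 × (-0.239950) = 0.179963 substitutions/site.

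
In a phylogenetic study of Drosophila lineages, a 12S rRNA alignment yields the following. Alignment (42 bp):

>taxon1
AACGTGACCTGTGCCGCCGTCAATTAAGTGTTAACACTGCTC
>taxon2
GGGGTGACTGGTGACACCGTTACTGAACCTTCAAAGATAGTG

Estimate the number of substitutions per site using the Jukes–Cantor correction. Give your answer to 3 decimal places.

0.756

The sequences differ at 20 of 42 sites, so p = 20/42 ≈ 0.47619.
d = −(3/4) ln(1 − 4p/3) = −0.75 ln(1 − 0.63492) = −0.75 ln(0.36508)
  = −0.75 × (-1.007639) = 0.755729 substitutions/site.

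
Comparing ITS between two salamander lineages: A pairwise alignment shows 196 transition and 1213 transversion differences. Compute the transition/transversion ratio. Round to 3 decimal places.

0.162

R = 196/1213 = 0.161582… ≈ 0.162 (to 3 d.p.).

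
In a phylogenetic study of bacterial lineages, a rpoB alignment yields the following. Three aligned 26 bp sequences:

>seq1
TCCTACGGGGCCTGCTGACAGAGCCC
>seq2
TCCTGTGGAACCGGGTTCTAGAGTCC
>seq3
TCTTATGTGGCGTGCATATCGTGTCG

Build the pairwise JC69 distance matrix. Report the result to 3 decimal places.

seq1–seq2: 10/26 sites differ → p ≈ 0.384615, d = −0.75 ln(1 − 0.51282) = 0.539341 ≈ 0.539.
seq1–seq3: 11/26 sites differ → p ≈ 0.423077, d = −0.75 ln(1 − 0.564103) = 0.622762 ≈ 0.623.
seq2–seq3: 13/26 sites differ → p = 0.5, d = −0.75 ln(1 − 0.666667) = 0.823960 ≈ 0.824.

d(seq1,seq2) = 0.539, d(seq1,seq3) = 0.623, d(seq2,seq3) = 0.824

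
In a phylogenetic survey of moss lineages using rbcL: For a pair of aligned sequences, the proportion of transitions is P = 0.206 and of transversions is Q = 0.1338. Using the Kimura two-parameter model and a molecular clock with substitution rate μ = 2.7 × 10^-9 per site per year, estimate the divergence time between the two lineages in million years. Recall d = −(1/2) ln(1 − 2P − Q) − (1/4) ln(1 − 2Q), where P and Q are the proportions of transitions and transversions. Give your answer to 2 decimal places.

Under the Kimura two-parameter model, d = −½ ln(1 − 2P − Q) − ¼ ln(1 − 2Q).
1 − 2P − Q = 0.4542, giving −½ ln(0.4542) = 0.394609.
1 − 2Q = 0.7324, giving −¼ ln(0.7324) = 0.077857.
d = 0.394609 + 0.077857 = 0.472466.
Under a molecular clock d = 2μt, so t = d/(2μ) = 0.472466 / (2 × 2.7 × 10^-9) = 87.49 million years.

87.49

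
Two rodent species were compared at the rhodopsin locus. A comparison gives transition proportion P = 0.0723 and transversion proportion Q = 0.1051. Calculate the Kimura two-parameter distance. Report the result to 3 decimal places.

Under the Kimura two-parameter model, d = −½ ln(1 − 2P − Q) − ¼ ln(1 − 2Q).
1 − 2P − Q = 0.7503, giving −½ ln(0.7503) = 0.143641.
1 − 2Q = 0.7898, giving −¼ ln(0.7898) = 0.058994.
d = 0.143641 + 0.058994 = 0.202635.

0.203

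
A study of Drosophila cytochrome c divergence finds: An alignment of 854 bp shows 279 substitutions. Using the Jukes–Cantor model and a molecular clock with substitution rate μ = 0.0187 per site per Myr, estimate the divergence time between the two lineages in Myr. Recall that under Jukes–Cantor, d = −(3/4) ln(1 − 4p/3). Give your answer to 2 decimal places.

11.47

p = 279/854 ≈ 0.326698.
d = −(3/4) ln(1 − 4p/3) = −0.75 ln(1 − 0.435597) = −0.75 ln(0.564403)
  = −0.75 × (-0.571987) = 0.428990 substitutions/site.
Under a molecular clock d = 2μt, so t = d/(2μ) = 0.428990 / (2 × 0.0187) = 11.47 Myr.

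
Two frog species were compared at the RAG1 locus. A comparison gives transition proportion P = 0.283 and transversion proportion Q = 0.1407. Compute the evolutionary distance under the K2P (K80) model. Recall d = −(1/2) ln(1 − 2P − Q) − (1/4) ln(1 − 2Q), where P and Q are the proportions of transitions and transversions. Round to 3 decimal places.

Under the Kimura two-parameter model, d = −½ ln(1 − 2P − Q) − ¼ ln(1 − 2Q).
1 − 2P − Q = 0.2933, giving −½ ln(0.2933) = 0.613280.
1 − 2Q = 0.7186, giving −¼ ln(0.7186) = 0.082613.
d = 0.613280 + 0.082613 = 0.695893.

0.696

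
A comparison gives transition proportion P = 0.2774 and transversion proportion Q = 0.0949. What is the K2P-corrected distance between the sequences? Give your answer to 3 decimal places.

Under the Kimura two-parameter model, d = −½ ln(1 − 2P − Q) − ¼ ln(1 − 2Q).
1 − 2P − Q = 0.3503, giving −½ ln(0.3503) = 0.524483.
1 − 2Q = 0.8102, giving −¼ ln(0.8102) = 0.052619.
d = 0.524483 + 0.052619 = 0.577102.

0.577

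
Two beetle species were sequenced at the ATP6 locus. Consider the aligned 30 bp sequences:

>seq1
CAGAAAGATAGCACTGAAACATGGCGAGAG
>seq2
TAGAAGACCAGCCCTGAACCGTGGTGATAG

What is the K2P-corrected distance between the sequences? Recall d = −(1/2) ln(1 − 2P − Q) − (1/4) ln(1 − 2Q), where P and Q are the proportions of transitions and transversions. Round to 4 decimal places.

0.4586

Of 30 sites, 6 differences are transitions and 4 are transversions, so P = 6/30 = 0.2 and Q = 4/30 ≈ 0.133333.
Under the Kimura two-parameter model, d = −½ ln(1 − 2P − Q) − ¼ ln(1 − 2Q).
1 − 2P − Q = 0.466667, giving −½ ln(0.466667) = 0.381070.
1 − 2Q = 0.733334, giving −¼ ln(0.733334) = 0.077539.
d = 0.381070 + 0.077539 = 0.458609.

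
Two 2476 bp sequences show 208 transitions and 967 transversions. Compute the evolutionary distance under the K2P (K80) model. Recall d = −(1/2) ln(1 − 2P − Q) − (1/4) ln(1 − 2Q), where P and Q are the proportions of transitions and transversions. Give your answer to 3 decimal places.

0.789

P = 208/2476 ≈ 0.084006 and Q = 967/2476 ≈ 0.390549.
Under the Kimura two-parameter model, d = −½ ln(1 − 2P − Q) − ¼ ln(1 − 2Q).
1 − 2P − Q = 0.441439, giving −½ ln(0.441439) = 0.408858.
1 − 2Q = 0.218902, giving −¼ ln(0.218902) = 0.379783.
d = 0.408858 + 0.379783 = 0.788641.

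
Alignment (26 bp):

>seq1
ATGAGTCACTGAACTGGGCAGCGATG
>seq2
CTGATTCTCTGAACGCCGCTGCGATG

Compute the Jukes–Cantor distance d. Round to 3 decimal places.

0.334

The sequences differ at 7 of 26 sites (1, 5, 8, 15, 16, 17, 20), so p = 7/26 ≈ 0.269231.
d = −(3/4) ln(1 − 4p/3) = −0.75 ln(1 − 0.358975) = −0.75 ln(0.641025)
  = −0.75 × (-0.444687) = 0.333515 substitutions/site.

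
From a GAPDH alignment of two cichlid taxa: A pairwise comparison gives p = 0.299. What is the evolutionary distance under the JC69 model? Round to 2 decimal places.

d = −(3/4) ln(1 − 4p/3) = −0.75 ln(1 − 0.398667) = −0.75 ln(0.601333)
  = −0.75 × (-0.508606) = 0.381455 substitutions/site.

0.38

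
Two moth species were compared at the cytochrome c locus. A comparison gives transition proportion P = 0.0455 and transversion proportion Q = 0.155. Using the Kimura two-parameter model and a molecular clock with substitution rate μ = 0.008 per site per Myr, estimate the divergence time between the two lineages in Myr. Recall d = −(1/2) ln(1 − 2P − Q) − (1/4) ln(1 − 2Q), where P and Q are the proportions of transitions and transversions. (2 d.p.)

Under the Kimura two-parameter model, d = −½ ln(1 − 2P − Q) − ¼ ln(1 − 2Q).
1 − 2P − Q = 0.754, giving −½ ln(0.754) = 0.141181.
1 − 2Q = 0.69, giving −¼ ln(0.69) = 0.092766.
d = 0.141181 + 0.092766 = 0.233947.
Under a molecular clock d = 2μt, so t = d/(2μ) = 0.233947 / (2 × 0.008) = 14.62 Myr.

14.62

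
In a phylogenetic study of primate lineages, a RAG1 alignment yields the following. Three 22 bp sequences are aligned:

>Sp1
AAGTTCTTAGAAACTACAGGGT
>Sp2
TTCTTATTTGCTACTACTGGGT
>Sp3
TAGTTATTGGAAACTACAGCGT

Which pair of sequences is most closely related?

Sp1–Sp2: 8/22 differ, p = 0.364, d = 0.497.
Sp1–Sp3: 4/22 differ, p = 0.182, d = 0.208.
Sp2–Sp3: 7/22 differ, p = 0.318, d = 0.414.
The smallest distance is between Sp1 and Sp3.

Sp1 and Sp3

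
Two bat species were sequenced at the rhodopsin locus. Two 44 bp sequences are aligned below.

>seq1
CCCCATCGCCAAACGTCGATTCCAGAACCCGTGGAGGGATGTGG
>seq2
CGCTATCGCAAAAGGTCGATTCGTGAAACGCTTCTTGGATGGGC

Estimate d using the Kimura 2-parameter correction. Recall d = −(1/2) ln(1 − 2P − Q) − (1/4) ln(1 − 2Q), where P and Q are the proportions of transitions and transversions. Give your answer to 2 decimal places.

0.48

Of 44 sites, 1 differences are transitions and 14 are transversions, so P = 1/44 ≈ 0.022727 and Q = 14/44 ≈ 0.318182.
Under the Kimura two-parameter model, d = −½ ln(1 − 2P − Q) − ¼ ln(1 − 2Q).
1 − 2P − Q = 0.636364, giving −½ ln(0.636364) = 0.225992.
1 − 2Q = 0.363636, giving −¼ ln(0.363636) = 0.252900.
d = 0.225992 + 0.252900 = 0.478892.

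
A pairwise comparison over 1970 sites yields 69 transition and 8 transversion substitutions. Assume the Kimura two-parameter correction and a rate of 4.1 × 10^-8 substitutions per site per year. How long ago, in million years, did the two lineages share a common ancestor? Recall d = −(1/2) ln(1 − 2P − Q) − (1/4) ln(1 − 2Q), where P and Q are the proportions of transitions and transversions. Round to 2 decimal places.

0.49

P = 69/1970 ≈ 0.035025 and Q = 8/1970 ≈ 0.004061.
Under the Kimura two-parameter model, d = −½ ln(1 − 2P − Q) − ¼ ln(1 − 2Q).
1 − 2P − Q = 0.925889, giving −½ ln(0.925889) = 0.038500.
1 − 2Q = 0.991878, giving −¼ ln(0.991878) = 0.002039.
d = 0.038500 + 0.002039 = 0.040539.
Under a molecular clock d = 2μt, so t = d/(2μ) = 0.040539 / (2 × 4.1 × 10^-8) = 0.49 million years.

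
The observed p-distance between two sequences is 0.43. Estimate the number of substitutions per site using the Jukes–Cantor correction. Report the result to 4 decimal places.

0.6388

d = −(3/4) ln(1 − 4p/3) = −0.75 ln(1 − 0.573333) = −0.75 ln(0.426667)
  = −0.75 × (-0.851751) = 0.638813 substitutions/site.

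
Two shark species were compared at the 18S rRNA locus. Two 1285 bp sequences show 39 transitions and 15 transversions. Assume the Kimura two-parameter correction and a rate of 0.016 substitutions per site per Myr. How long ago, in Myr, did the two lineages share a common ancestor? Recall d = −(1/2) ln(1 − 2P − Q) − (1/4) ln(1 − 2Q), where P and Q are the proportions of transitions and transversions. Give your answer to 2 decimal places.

P = 39/1285 ≈ 0.03035 and Q = 15/1285 ≈ 0.011673.
Under the Kimura two-parameter model, d = −½ ln(1 − 2P − Q) − ¼ ln(1 − 2Q).
1 − 2P − Q = 0.927627, giving −½ ln(0.927627) = 0.037563.
1 − 2Q = 0.976654, giving −¼ ln(0.976654) = 0.005906.
d = 0.037563 + 0.005906 = 0.043469.
Under a molecular clock d = 2μt, so t = d/(2μ) = 0.043469 / (2 × 0.016) = 1.36 Myr.

1.36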